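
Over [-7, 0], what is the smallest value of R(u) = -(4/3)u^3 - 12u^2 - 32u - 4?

R'(u) = -4u^2 - 24u - 32, which vanishes at u = -4 and u = -2.
Candidates: R(-7) = 268/3, R(-4) = 52/3, R(-2) = 68/3, R(0) = -4.
The minimum over the interval is -4, attained at u = 0.

-4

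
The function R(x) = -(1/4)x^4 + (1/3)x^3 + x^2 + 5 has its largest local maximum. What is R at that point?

Critical points: R'(x) = -x^3 + x^2 + 2x vanishes at x = -1, 0, 2.
R''(x) = -3x^2 + 2x + 2. R''(-1) = -3 < 0 ⇒ local maximum; R''(0) = 2 > 0 ⇒ local minimum; R''(2) = -6 < 0 ⇒ local maximum.
Thus R has its largest local maximum at x = 2, with value 23/3.

23/3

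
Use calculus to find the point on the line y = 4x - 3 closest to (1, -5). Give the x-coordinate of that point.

-7/17

Minimize D(x)^2 = (x - 1)^2 + (4x + 2)^2.
d/dx[D^2] = 2(x - 1) + 2·4·(4x + 2) = 0 ⇒ x = -7/17.
Then y = -79/17 and the distance is √(36/17) ≈ 1.4552.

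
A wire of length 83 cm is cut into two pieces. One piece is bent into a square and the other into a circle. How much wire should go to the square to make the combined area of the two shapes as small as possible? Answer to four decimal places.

Let x be the length used for the square. Square side x/4; circle radius (83−x)/(2π).
A(x) = (x/4)² + π·((83−x)/(2π))² = x²/16 + (83−x)²/(4π) for 0 ≤ x ≤ 83. A'(x) = x/8 − (83−x)/(2π) = 0 gives x = 4·83/(π+4) ≈ 46.4882.
A'' = 1/8 + 1/(2π) > 0, so this gives the minimum combined area; x ≈ 46.4882 cm to the square.

46.4882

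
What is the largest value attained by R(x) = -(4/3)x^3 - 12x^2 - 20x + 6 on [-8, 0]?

The derivative is -4x^2 - 24x - 20, which vanishes at x = -5 and x = -1.
Compare values at every candidate in [-8, 0]: R(-8) = 242/3, R(-5) = -82/3, R(-1) = 46/3, R(0) = 6.
Hence the absolute maximum is 242/3 at x = -8.

242/3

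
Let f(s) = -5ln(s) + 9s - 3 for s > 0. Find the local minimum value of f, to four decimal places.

4.9389

f'(s) = -5/s + 9 = 0 gives s = 5/9.
f''(s) = 5/s², which is positive for s > 0, so this is a local minimum.
f(5/9) = -5·ln(5/9) + 5 - 3 ≈ 4.9389.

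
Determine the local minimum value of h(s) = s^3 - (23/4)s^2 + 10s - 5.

-5/16

h'(s) = 3s^2 - (23/2)s + 10. Setting h'(s) = 0 gives s ∈ {4/3, 5/2}.
Second-derivative test with h''(s) = 6s - 23/2: h''(4/3) = -7/2 < 0 ⇒ local maximum; h''(5/2) = 7/2 > 0 ⇒ local minimum.
Thus h has its local minimum at s = 5/2, with value -5/16.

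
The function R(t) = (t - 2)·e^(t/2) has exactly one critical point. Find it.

R'(t) = 1·e^(t/2) + (t - 2)·(1/2)·e^(t/2) = ((1/2)t)·e^(t/2). Since e^(t/2) > 0, the only critical point is t = 0.
R''(0) has the same sign as 1/2 > 0, so this is a local minimum.
R(0) = (-2)·e^(0) ≈ -2.0000.

0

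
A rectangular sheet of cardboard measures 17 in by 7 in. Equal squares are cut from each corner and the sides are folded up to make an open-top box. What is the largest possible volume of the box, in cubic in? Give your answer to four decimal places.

84.0335

With cut size x, the volume is V(x) = x(17 − 2x)(7 − 2x) for 0 < x < 3.5.
V'(x) = 12x^2 − 96x + 119. Setting V'(x) = 0 gives x ≈ 1.5336 (the root in (0, 3.5)).
V''(x) = 24x − 96 is negative there, so this is the maximum; V ≈ 84.0335.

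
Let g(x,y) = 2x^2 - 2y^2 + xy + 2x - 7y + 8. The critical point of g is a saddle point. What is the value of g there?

∂g/∂x = 4x + y + 2 = 0 and ∂g/∂y = x - 4y - 7 = 0, so (x, y) = (-1/17, -30/17).
The Hessian has g_{xx} = 4, g_{yy} = -4, g_{xy} = 1, giving D = -17 < 0, so the point is a saddle point.
g(-1/17, -30/17) = 240/17.

240/17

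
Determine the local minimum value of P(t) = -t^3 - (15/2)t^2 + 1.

-123/2

P'(t) = -3t^2 - 15t = 0 at t = -5, 0.
P''(t) = -6t - 15. P''(-5) = 15 > 0 ⇒ local minimum; P''(0) = -15 < 0 ⇒ local maximum.
Thus P has its local minimum at t = -5, with value -123/2.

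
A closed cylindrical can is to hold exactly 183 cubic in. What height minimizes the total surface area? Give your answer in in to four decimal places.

6.1535

With radius r and height h, πr²h = 183 so h = 183/(πr²), and S(r) = 2πr² + 2πrh = 2πr² + 2·183/r.
S'(r) = 4πr − 2·183/r² = 0 ⇒ r³ = 183/(2π), so r ≈ 3.0767 and h = 2r ≈ 6.1535.
S''(r) = 4π + 4·183/r³ > 0, so this is the minimum; S ≈ 178.4358.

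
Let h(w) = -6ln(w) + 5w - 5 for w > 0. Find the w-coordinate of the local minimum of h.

h'(w) = -6/w + 5 = 0 gives w = 6/5.
h''(w) = 6/w², which is positive for w > 0, so this is a local minimum.
h(6/5) = -6·ln(6/5) + 6 - 5 ≈ -0.0939.

6/5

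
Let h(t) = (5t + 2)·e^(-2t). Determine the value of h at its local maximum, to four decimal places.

2.0468

Differentiating with the product rule gives h'(t) = (-10t + 1)·e^(-2t). Since e^(-2t) > 0, the only critical point is t = 1/10.
h''(1/10) has the same sign as -10 < 0, so this is a local maximum.
h(1/10) = (5/2)·e^(-1/5) ≈ 2.0468.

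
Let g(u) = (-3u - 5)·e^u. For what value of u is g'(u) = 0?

-8/3

g'(u) = (-3)·e^u + (-3u - 5)·1·e^u = (-3u - 8)·e^u. Since e^u > 0, the only critical point is u = -8/3.
g''(-8/3) has the same sign as -3 < 0, so this is a local maximum.
g(-8/3) = (3)·e^(-8/3) ≈ 0.2085.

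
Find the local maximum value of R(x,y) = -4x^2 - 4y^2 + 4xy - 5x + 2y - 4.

∂R/∂x = -8x + 4y - 5 = 0 and ∂R/∂y = 4x - 8y + 2 = 0, so (x, y) = (-2/3, -1/12).
The Hessian has R_{xx} = -8, R_{yy} = -8, R_{xy} = 4, giving D = 48 > 0 with R_{xx} < 0, so the point is a local maximum.
R(-2/3, -1/12) = -29/12.

-29/12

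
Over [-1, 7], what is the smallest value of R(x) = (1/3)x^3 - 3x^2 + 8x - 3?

-43/3

The derivative is x^2 - 6x + 8, which vanishes at x = 2 and x = 4.
Compare values at every candidate in [-1, 7]: R(-1) = -43/3,  R(2) = 11/3,  R(4) = 7/3,  R(7) = 61/3.
Hence the absolute minimum is -43/3 at x = -1.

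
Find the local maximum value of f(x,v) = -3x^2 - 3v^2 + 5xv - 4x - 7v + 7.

∂f/∂x = -6x + 5v - 4 = 0 and ∂f/∂v = 5x - 6v - 7 = 0, so (x, v) = (-59/11, -62/11).
The Hessian has f_{xx} = -6, f_{vv} = -6, f_{xv} = 5, giving D = 11 > 0 with f_{xx} < 0, so the point is a local maximum.
f(-59/11, -62/11) = 412/11.

412/11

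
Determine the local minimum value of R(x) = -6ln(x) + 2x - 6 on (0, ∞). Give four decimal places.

R'(x) = -6/x + 2 = 0 gives x = 3.
R''(x) = 6/x², which is positive for x > 0, so this is a local minimum.
R(3) = -6·ln(3) + 6 - 6 ≈ -6.5917.

-6.5917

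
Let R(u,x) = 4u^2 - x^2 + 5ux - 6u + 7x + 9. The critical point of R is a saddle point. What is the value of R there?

739/41

∂R/∂u = 8u + 5x - 6 = 0 and ∂R/∂x = 5u - 2x + 7 = 0, so (u, x) = (-23/41, 86/41).
The Hessian has R_{uu} = 8, R_{xx} = -2, R_{ux} = 5, giving D = -41 < 0, so the point is a saddle point.
R(-23/41, 86/41) = 739/41.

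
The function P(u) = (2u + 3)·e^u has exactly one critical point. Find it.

-5/2

By the product rule, P'(u) = (2u + 5)·e^u. Since e^u > 0, the only critical point is u = -5/2.
P''(-5/2) has the same sign as 2 > 0, so this is a local minimum.
P(-5/2) = (-2)·e^(-5/2) ≈ -0.1642.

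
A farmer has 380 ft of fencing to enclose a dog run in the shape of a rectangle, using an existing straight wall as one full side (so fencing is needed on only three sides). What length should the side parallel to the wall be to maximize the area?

190

Let the sides perpendicular to the wall have length x and the parallel side y, so 2x + y = 380 and the area is A = xy = x(380 − 2x).
A'(x) = 380 − 4x = 0 gives x = 95, and A''(x) = −4 < 0 confirms a maximum.
Then y = 380 − 2·95 = 190 and A = 18050.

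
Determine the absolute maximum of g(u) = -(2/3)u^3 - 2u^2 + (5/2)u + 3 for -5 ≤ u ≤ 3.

143/6

g'(u) = -2u^2 - 4u + 5/2, which vanishes at u = -5/2 and u = 1/2.
Candidates: g(-5) = 143/6; g(-5/2) = -16/3; g(1/2) = 11/3; g(3) = -51/2.
So the maximum is g(-5) = 143/6.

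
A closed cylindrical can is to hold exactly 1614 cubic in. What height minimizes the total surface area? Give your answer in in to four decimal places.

12.7137

With radius r and height h, πr²h = 1614 so h = 1614/(πr²), and S(r) = 2πr² + 2πrh = 2πr² + 2·1614/r.
S'(r) = 4πr − 2·1614/r² = 0 ⇒ r³ = 1614/(2π), so r ≈ 6.3568 and h = 2r ≈ 12.7137.
S''(r) = 4π + 4·1614/r³ > 0, so this is the minimum; S ≈ 761.6993.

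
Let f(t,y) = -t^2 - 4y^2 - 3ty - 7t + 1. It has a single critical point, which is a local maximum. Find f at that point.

∂f/∂t = -2t - 3y - 7 = 0 and ∂f/∂y = -3t - 8y = 0, so (t, y) = (-8, 3).
The Hessian has f_{tt} = -2, f_{yy} = -8, f_{ty} = -3, giving D = 7 > 0 with f_{tt} < 0, so the point is a local maximum.
f(-8, 3) = 29.

29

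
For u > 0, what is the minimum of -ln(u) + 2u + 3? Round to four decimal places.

4.6931

f'(u) = -1/u + 2 = 0 gives u = 1/2.
f''(u) = 1/u², which is positive for u > 0, so this is a local minimum.
f(1/2) = -1·ln(1/2) + 1 + 3 ≈ 4.6931.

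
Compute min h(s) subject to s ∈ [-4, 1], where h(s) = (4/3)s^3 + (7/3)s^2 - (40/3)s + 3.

-20/3

The derivative is 4s^2 + (14/3)s - 40/3, whose only zero in [-4, 1] is s = -5/2.
Evaluating at the critical points and endpoints: h(-4) = 25/3; h(-5/2) = 361/12; h(1) = -20/3.
Hence the absolute minimum is -20/3 at s = 1.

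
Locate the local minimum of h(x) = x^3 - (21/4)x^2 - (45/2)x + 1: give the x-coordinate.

5

h'(x) = 3x^2 - (21/2)x - 45/2 = 0 at x = -3/2, 5.
h''(x) = 6x - 21/2. h''(-3/2) = -39/2 < 0 ⇒ local maximum; h''(5) = 39/2 > 0 ⇒ local minimum.
So the local minimum value is h(5) = -471/4.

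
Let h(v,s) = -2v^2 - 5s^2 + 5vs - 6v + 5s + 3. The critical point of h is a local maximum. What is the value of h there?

∂h/∂v = -4v + 5s - 6 = 0 and ∂h/∂s = 5v - 10s + 5 = 0, so (v, s) = (-7/3, -2/3).
The Hessian has h_{vv} = -4, h_{ss} = -10, h_{vs} = 5, giving D = 15 > 0 with h_{vv} < 0, so the point is a local maximum.
h(-7/3, -2/3) = 25/3.

25/3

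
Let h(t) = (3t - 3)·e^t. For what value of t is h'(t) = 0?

0

By the product rule, h'(t) = (3t)·e^t. Since e^t > 0, the only critical point is t = 0.
h''(0) has the same sign as 3 > 0, so this is a local minimum.
h(0) = (-3)·e^(0) ≈ -3.0000.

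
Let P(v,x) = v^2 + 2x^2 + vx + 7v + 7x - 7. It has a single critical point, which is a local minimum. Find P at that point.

∂P/∂v = 2v + x + 7 = 0 and ∂P/∂x = v + 4x + 7 = 0, so (v, x) = (-3, -1).
The Hessian has P_{vv} = 2, P_{xx} = 4, P_{vx} = 1, giving D = 7 > 0 with P_{vv} > 0, so the point is a local minimum.
P(-3, -1) = -21.

-21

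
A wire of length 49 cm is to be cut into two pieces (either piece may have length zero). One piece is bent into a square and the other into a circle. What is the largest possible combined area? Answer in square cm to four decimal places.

Let x be the length used for the square. Square side x/4; circle radius (49−x)/(2π).
A(x) = (x/4)² + π·((49−x)/(2π))² = x²/16 + (49−x)²/(4π) for 0 ≤ x ≤ 49. A'(x) = x/8 − (49−x)/(2π) = 0 gives x = 4·49/(π+4) ≈ 27.4449.
A'' > 0, so the interior critical point is a minimum; the maximum is at an endpoint. A(0) = 191.0655 and A(49) = 150.0625, so the largest area is 191.0655.

191.0655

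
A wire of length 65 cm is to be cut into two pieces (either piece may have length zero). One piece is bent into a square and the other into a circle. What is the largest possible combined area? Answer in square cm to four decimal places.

336.2148

Let x be the length used for the square. Square side x/4; circle radius (65−x)/(2π).
A(x) = (x/4)² + π·((65−x)/(2π))² = x²/16 + (65−x)²/(4π) for 0 ≤ x ≤ 65. A'(x) = x/8 − (65−x)/(2π) = 0 gives x = 4·65/(π+4) ≈ 36.4064.
A'' > 0, so the interior critical point is a minimum; the maximum is at an endpoint. A(0) = 336.2148 and A(65) = 264.0625, so the largest area is 336.2148.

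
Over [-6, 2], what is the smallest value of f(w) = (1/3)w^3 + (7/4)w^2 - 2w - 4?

Differentiating, f'(w) = w^2 + (7/2)w - 2; which vanishes at w = -4 and w = 1/2.
Evaluating at the critical points and endpoints: f(-6) = -1; f(-4) = 32/3; f(1/2) = -217/48; f(2) = 5/3.
So the minimum is f(1/2) = -217/48.

-217/48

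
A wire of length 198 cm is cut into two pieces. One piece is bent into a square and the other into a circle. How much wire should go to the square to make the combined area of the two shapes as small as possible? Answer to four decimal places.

110.8996

Let x be the length used for the square. Square side x/4; circle radius (198−x)/(2π).
A(x) = (x/4)² + π·((198−x)/(2π))² = x²/16 + (198−x)²/(4π) for 0 ≤ x ≤ 198. A'(x) = x/8 − (198−x)/(2π) = 0 gives x = 4·198/(π+4) ≈ 110.8996.
A'' = 1/8 + 1/(2π) > 0, so this gives the minimum combined area; x ≈ 110.8996 cm to the square.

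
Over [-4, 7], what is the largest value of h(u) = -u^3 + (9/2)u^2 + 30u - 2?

271/2

Differentiating, h'(u) = -3u^2 + 9u + 30; which vanishes at u = -2 and u = 5.
Compare values at every candidate in [-4, 7]: h(-4) = 14; h(-2) = -36; h(5) = 271/2; h(7) = 171/2.
So the maximum is h(5) = 271/2.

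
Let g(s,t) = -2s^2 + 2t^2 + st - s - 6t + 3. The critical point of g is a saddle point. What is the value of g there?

-25/17

∂g/∂s = -4s + t - 1 = 0 and ∂g/∂t = s + 4t - 6 = 0, so (s, t) = (2/17, 25/17).
The Hessian has g_{ss} = -4, g_{tt} = 4, g_{st} = 1, giving D = -17 < 0, so the point is a saddle point.
g(2/17, 25/17) = -25/17.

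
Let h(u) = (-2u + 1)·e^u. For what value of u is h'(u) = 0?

Differentiating with the product rule gives h'(u) = (-2u - 1)·e^u. Since e^u > 0, the only critical point is u = -1/2.
h''(-1/2) has the same sign as -2 < 0, so this is a local maximum.
h(-1/2) = (2)·e^(-1/2) ≈ 1.2131.

-1/2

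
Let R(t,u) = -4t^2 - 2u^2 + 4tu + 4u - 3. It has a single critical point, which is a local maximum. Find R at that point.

∂R/∂t = -8t + 4u = 0 and ∂R/∂u = 4t - 4u + 4 = 0, so (t, u) = (1, 2).
The Hessian has R_{tt} = -8, R_{uu} = -4, R_{tu} = 4, giving D = 16 > 0 with R_{tt} < 0, so the point is a local maximum.
R(1, 2) = 1.

1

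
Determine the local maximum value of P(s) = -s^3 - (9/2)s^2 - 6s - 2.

P'(s) = -3s^2 - 9s - 6. Setting P'(s) = 0 gives s ∈ {-2, -1}.
Since P''(s) = -6s - 9, we get P''(-2) = 3 > 0 ⇒ local minimum; P''(-1) = -3 < 0 ⇒ local maximum.
The local maximum is P(-1) = 1/2.

1/2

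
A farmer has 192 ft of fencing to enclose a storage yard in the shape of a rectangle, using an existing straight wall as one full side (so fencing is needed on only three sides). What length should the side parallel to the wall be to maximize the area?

96

Let the sides perpendicular to the wall have length x and the parallel side y, so 2x + y = 192 and the area is A = xy = x(192 − 2x).
A'(x) = 192 − 4x = 0 gives x = 48, and A''(x) = −4 < 0 confirms a maximum.
Then y = 192 − 2·48 = 96 and A = 4608.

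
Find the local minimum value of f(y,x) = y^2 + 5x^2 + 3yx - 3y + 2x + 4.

-23/11

∂f/∂y = 2y + 3x - 3 = 0 and ∂f/∂x = 3y + 10x + 2 = 0, so (y, x) = (36/11, -13/11).
The Hessian has f_{yy} = 2, f_{xx} = 10, f_{yx} = 3, giving D = 11 > 0 with f_{yy} > 0, so the point is a local minimum.
f(36/11, -13/11) = -23/11.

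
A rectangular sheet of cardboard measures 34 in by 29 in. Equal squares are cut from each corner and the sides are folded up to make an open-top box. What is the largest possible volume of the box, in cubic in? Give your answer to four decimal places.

2282.5920

With cut size x, the volume is V(x) = x(34 − 2x)(29 − 2x) for 0 < x < 14.5.
V'(x) = 12x^2 − 252x + 986. Setting V'(x) = 0 gives x ≈ 5.2006 (the root in (0, 14.5)).
V''(x) = 24x − 252 is negative there, so this is the maximum; V ≈ 2282.5920.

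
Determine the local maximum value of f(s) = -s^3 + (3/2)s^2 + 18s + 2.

f'(s) = -3s^2 + 3s + 18. Setting f'(s) = 0 gives s ∈ {-2, 3}.
f''(s) = -6s + 3. f''(-2) = 15 > 0 ⇒ local minimum; f''(3) = -15 < 0 ⇒ local maximum.
So the local maximum value is f(3) = 85/2.

85/2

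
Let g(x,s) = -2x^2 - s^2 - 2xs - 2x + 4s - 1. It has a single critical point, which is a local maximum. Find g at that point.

12

∂g/∂x = -4x - 2s - 2 = 0 and ∂g/∂s = -2x - 2s + 4 = 0, so (x, s) = (-3, 5).
The Hessian has g_{xx} = -4, g_{ss} = -2, g_{xs} = -2, giving D = 4 > 0 with g_{xx} < 0, so the point is a local maximum.
g(-3, 5) = 12.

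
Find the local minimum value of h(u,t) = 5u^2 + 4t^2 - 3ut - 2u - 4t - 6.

∂h/∂u = 10u - 3t - 2 = 0 and ∂h/∂t = -3u + 8t - 4 = 0, so (u, t) = (28/71, 46/71).
The Hessian has h_{uu} = 10, h_{tt} = 8, h_{ut} = -3, giving D = 71 > 0 with h_{uu} > 0, so the point is a local minimum.
h(28/71, 46/71) = -546/71.

-546/71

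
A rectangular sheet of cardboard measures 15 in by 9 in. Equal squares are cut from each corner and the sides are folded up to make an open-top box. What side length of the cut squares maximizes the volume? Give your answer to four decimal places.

With cut size x, the volume is V(x) = x(15 − 2x)(9 − 2x) for 0 < x < 4.5.
V'(x) = 12x^2 − 96x + 135. Setting V'(x) = 0 gives x ≈ 1.8206 (the root in (0, 4.5)).
V''(x) = 24x − 96 is negative there, so this is the maximum; V ≈ 110.8191.

1.8206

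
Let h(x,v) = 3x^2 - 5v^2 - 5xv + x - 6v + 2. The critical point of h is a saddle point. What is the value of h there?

∂h/∂x = 6x - 5v + 1 = 0 and ∂h/∂v = -5x - 10v - 6 = 0, so (x, v) = (-8/17, -31/85).
The Hessian has h_{xx} = 6, h_{vv} = -10, h_{xv} = -5, giving D = -85 < 0, so the point is a saddle point.
h(-8/17, -31/85) = 243/85.

243/85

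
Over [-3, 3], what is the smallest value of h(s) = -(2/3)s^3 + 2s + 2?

-10

Differentiating, h'(s) = -2s^2 + 2; which vanishes at s = -1 and s = 1.
Candidates: h(-3) = 14,  h(-1) = 2/3,  h(1) = 10/3,  h(3) = -10.
So the minimum is h(3) = -10.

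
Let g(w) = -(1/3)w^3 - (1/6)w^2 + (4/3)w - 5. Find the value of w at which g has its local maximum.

Critical points: g'(w) = -w^2 - (1/3)w + 4/3 vanishes at w = -4/3, 1.
Second-derivative test with g''(w) = -2w - 1/3: g''(-4/3) = 7/3 > 0 ⇒ local minimum; g''(1) = -7/3 < 0 ⇒ local maximum.
The local maximum is g(1) = -25/6.

1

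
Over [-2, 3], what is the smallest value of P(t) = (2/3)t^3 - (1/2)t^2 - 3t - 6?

P'(t) = 2t^2 - t - 3, which vanishes at t = -1 and t = 3/2.
Compare values at every candidate in [-2, 3]: P(-2) = -22/3; P(-1) = -25/6; P(3/2) = -75/8; P(3) = -3/2.
Hence the absolute minimum is -75/8 at t = 3/2.

-75/8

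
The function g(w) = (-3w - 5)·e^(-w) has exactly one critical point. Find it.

-2/3

By the product rule, g'(w) = (3w + 2)·e^(-w). Since e^(-w) > 0, the only critical point is w = -2/3.
g''(-2/3) has the same sign as 3 > 0, so this is a local minimum.
g(-2/3) = (-3)·e^(2/3) ≈ -5.8432.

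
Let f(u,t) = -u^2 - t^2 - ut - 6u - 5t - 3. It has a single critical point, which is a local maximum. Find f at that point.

∂f/∂u = -2u - t - 6 = 0 and ∂f/∂t = -u - 2t - 5 = 0, so (u, t) = (-7/3, -4/3).
The Hessian has f_{uu} = -2, f_{tt} = -2, f_{ut} = -1, giving D = 3 > 0 with f_{uu} < 0, so the point is a local maximum.
f(-7/3, -4/3) = 22/3.

22/3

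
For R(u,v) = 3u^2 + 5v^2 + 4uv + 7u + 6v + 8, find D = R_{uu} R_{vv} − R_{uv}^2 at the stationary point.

∂R/∂u = 6u + 4v + 7 = 0 and ∂R/∂v = 4u + 10v + 6 = 0, so (u, v) = (-23/22, -2/11).
The Hessian has R_{uu} = 6, R_{vv} = 10, R_{uv} = 4, giving D = 44 > 0 with R_{uu} > 0, so the point is a local minimum.
D = (6)·(10) − (4)^2 = 44.

44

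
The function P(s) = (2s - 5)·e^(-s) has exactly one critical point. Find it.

P'(s) = 2·e^(-s) + (2s - 5)·(-1)·e^(-s) = (-2s + 7)·e^(-s). Since e^(-s) > 0, the only critical point is s = 7/2.
P''(7/2) has the same sign as -2 < 0, so this is a local maximum.
P(7/2) = (2)·e^(-7/2) ≈ 0.0604.

7/2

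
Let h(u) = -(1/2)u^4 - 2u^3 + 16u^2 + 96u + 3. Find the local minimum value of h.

-255/2

Critical points: h'(u) = -2u^3 - 6u^2 + 32u + 96 vanishes at u = -4, -3, 4.
Second-derivative test with h''(u) = -6u^2 - 12u + 32: h''(-4) = -16 < 0 ⇒ local maximum; h''(-3) = 14 > 0 ⇒ local minimum; h''(4) = -112 < 0 ⇒ local maximum.
Thus h has its local minimum at u = -3, with value -255/2.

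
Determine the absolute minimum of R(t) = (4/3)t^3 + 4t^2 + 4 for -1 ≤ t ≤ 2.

R'(t) = 4t^2 + 8t, whose only zero in [-1, 2] is t = 0.
Evaluating at the critical points and endpoints: R(-1) = 20/3,  R(0) = 4,  R(2) = 92/3.
The minimum over the interval is 4, attained at t = 0.

4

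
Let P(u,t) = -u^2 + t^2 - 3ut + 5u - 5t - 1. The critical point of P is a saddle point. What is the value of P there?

-88/13

∂P/∂u = -2u - 3t + 5 = 0 and ∂P/∂t = -3u + 2t - 5 = 0, so (u, t) = (-5/13, 25/13).
The Hessian has P_{uu} = -2, P_{tt} = 2, P_{ut} = -3, giving D = -13 < 0, so the point is a saddle point.
P(-5/13, 25/13) = -88/13.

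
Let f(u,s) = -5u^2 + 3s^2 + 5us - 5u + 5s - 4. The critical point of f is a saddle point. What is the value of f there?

∂f/∂u = -10u + 5s - 5 = 0 and ∂f/∂s = 5u + 6s + 5 = 0, so (u, s) = (-11/17, -5/17).
The Hessian has f_{uu} = -10, f_{ss} = 6, f_{us} = 5, giving D = -85 < 0, so the point is a saddle point.
f(-11/17, -5/17) = -53/17.

-53/17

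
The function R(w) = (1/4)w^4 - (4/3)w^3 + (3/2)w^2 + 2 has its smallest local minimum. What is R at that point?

-1/4

R'(w) = w^3 - 4w^2 + 3w. Setting R'(w) = 0 gives w ∈ {0, 1, 3}.
Second-derivative test with R''(w) = 3w^2 - 8w + 3: R''(0) = 3 > 0 ⇒ local minimum; R''(1) = -2 < 0 ⇒ local maximum; R''(3) = 6 > 0 ⇒ local minimum.
Thus R has its smallest local minimum at w = 3, with value -1/4.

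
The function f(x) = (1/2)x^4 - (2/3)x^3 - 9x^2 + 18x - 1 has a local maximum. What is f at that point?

f'(x) = 2x^3 - 2x^2 - 18x + 18. Setting f'(x) = 0 gives x ∈ {-3, 1, 3}.
f''(x) = 6x^2 - 4x - 18. f''(-3) = 48 > 0 ⇒ local minimum; f''(1) = -16 < 0 ⇒ local maximum; f''(3) = 24 > 0 ⇒ local minimum.
The local maximum is f(1) = 47/6.

47/6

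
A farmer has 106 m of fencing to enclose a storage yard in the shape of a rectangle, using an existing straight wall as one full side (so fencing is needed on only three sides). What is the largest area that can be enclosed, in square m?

Let the sides perpendicular to the wall have length x and the parallel side y, so 2x + y = 106 and the area is A = xy = x(106 − 2x).
A'(x) = 106 − 4x = 0 gives x = 53/2, and A''(x) = −4 < 0 confirms a maximum.
Then y = 106 − 2·53/2 = 53 and A = 2809/2.

2809/2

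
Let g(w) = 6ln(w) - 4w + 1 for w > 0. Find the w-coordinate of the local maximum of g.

3/2

g'(w) = 6/w − 4 = 0 gives w = 3/2.
g''(w) = -6/w², which is negative for w > 0, so this is a local maximum.
g(3/2) = 6·ln(3/2) - 6 + 1 ≈ -2.5672.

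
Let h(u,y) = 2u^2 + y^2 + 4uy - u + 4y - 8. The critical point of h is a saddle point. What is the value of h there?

-15/8

∂h/∂u = 4u + 4y - 1 = 0 and ∂h/∂y = 4u + 2y + 4 = 0, so (u, y) = (-9/4, 5/2).
The Hessian has h_{uu} = 4, h_{yy} = 2, h_{uy} = 4, giving D = -8 < 0, so the point is a saddle point.
h(-9/4, 5/2) = -15/8.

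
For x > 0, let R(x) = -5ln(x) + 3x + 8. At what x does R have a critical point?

R'(x) = -5/x + 3 = 0 gives x = 5/3.
R''(x) = 5/x², which is positive for x > 0, so this is a local minimum.
R(5/3) = -5·ln(5/3) + 5 + 8 ≈ 10.4459.

5/3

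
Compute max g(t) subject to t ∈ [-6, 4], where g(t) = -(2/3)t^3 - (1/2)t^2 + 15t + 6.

42

Differentiating, g'(t) = -2t^2 - t + 15; which vanishes at t = -3 and t = 5/2.
Compare values at every candidate in [-6, 4]: g(-6) = 42, g(-3) = -51/2, g(5/2) = 719/24, g(4) = 46/3.
The maximum over the interval is 42, attained at t = -6.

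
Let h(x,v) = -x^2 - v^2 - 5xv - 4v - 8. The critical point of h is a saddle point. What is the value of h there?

-184/21

∂h/∂x = -2x - 5v = 0 and ∂h/∂v = -5x - 2v - 4 = 0, so (x, v) = (-20/21, 8/21).
The Hessian has h_{xx} = -2, h_{vv} = -2, h_{xv} = -5, giving D = -21 < 0, so the point is a saddle point.
h(-20/21, 8/21) = -184/21.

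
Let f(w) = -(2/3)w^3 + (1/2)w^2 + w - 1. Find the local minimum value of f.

f'(w) = -2w^2 + w + 1. Setting f'(w) = 0 gives w ∈ {-1/2, 1}.
f''(w) = -4w + 1. f''(-1/2) = 3 > 0 ⇒ local minimum; f''(1) = -3 < 0 ⇒ local maximum.
So the local minimum value is f(-1/2) = -31/24.

-31/24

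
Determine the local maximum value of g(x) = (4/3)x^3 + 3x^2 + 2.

g'(x) = 4x^2 + 6x. Setting g'(x) = 0 gives x ∈ {-3/2, 0}.
g''(x) = 8x + 6. g''(-3/2) = -6 < 0 ⇒ local maximum; g''(0) = 6 > 0 ⇒ local minimum.
Thus g has its local maximum at x = -3/2, with value 17/4.

17/4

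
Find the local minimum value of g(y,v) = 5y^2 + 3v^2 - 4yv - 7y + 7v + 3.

∂g/∂y = 10y - 4v - 7 = 0 and ∂g/∂v = -4y + 6v + 7 = 0, so (y, v) = (7/22, -21/22).
The Hessian has g_{yy} = 10, g_{vv} = 6, g_{yv} = -4, giving D = 44 > 0 with g_{yy} > 0, so the point is a local minimum.
g(7/22, -21/22) = -16/11.

-16/11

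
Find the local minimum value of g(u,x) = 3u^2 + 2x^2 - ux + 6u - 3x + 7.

80/23

∂g/∂u = 6u - x + 6 = 0 and ∂g/∂x = -u + 4x - 3 = 0, so (u, x) = (-21/23, 12/23).
The Hessian has g_{uu} = 6, g_{xx} = 4, g_{ux} = -1, giving D = 23 > 0 with g_{uu} > 0, so the point is a local minimum.
g(-21/23, 12/23) = 80/23.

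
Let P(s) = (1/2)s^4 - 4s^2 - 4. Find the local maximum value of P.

-4

P'(s) = 2s^3 - 8s = 0 at s = -2, 0, 2.
Second-derivative test with P''(s) = 6s^2 - 8: P''(-2) = 16 > 0 ⇒ local minimum; P''(0) = -8 < 0 ⇒ local maximum; P''(2) = 16 > 0 ⇒ local minimum.
Thus P has its local maximum at s = 0, with value -4.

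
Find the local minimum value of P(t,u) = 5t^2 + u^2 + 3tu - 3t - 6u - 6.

∂P/∂t = 10t + 3u - 3 = 0 and ∂P/∂u = 3t + 2u - 6 = 0, so (t, u) = (-12/11, 51/11).
The Hessian has P_{tt} = 10, P_{uu} = 2, P_{tu} = 3, giving D = 11 > 0 with P_{tt} > 0, so the point is a local minimum.
P(-12/11, 51/11) = -201/11.

-201/11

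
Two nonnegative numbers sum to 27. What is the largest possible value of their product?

729/4

With x + y = 27, the product is P(x) = x(27 − x).
P'(x) = 27 − 2x = 0 gives x = 27/2; P'' = −2 < 0, so this is the maximum.
P = 27/2·27/2 = 729/4.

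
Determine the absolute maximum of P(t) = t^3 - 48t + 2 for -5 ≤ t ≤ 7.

The derivative is 3t^2 - 48, which vanishes at t = -4 and t = 4.
Compare values at every candidate in [-5, 7]: P(-5) = 117,  P(-4) = 130,  P(4) = -126,  P(7) = 9.
The maximum over the interval is 130, attained at t = -4.

130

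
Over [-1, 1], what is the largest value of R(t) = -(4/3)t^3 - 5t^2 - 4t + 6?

R'(t) = -4t^2 - 10t - 4, whose only zero in [-1, 1] is t = -1/2.
Compare values at every candidate in [-1, 1]: R(-1) = 19/3; R(-1/2) = 83/12; R(1) = -13/3.
So the maximum is R(-1/2) = 83/12.

83/12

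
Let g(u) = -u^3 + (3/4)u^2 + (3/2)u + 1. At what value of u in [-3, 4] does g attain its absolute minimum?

4

Differentiating, g'(u) = -3u^2 + (3/2)u + 3/2; which vanishes at u = -1/2 and u = 1.
Candidates: g(-3) = 121/4,  g(-1/2) = 9/16,  g(1) = 9/4,  g(4) = -45.
So the minimum is g(4) = -45.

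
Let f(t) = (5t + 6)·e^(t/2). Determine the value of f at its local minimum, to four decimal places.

By the product rule, f'(t) = ((5/2)t + 8)·e^(t/2). Since e^(t/2) > 0, the only critical point is t = -16/5.
f''(-16/5) has the same sign as 5/2 > 0, so this is a local minimum.
f(-16/5) = (-10)·e^(-8/5) ≈ -2.0190.

-2.0190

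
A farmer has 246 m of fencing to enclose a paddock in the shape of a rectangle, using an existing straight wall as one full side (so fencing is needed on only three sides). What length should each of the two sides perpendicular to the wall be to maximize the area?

123/2

Let the sides perpendicular to the wall have length x and the parallel side y, so 2x + y = 246 and the area is A = xy = x(246 − 2x).
A'(x) = 246 − 4x = 0 gives x = 123/2, and A''(x) = −4 < 0 confirms a maximum.
Then y = 246 − 2·123/2 = 123 and A = 15129/2.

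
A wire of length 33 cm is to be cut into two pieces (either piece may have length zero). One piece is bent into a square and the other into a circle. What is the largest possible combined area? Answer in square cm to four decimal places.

86.6599

Let x be the length used for the square. Square side x/4; circle radius (33−x)/(2π).
A(x) = (x/4)² + π·((33−x)/(2π))² = x²/16 + (33−x)²/(4π) for 0 ≤ x ≤ 33. A'(x) = x/8 − (33−x)/(2π) = 0 gives x = 4·33/(π+4) ≈ 18.4833.
A'' > 0, so the interior critical point is a minimum; the maximum is at an endpoint. A(0) = 86.6599 and A(33) = 68.0625, so the largest area is 86.6599.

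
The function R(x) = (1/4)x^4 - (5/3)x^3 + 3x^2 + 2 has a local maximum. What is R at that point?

Critical points: R'(x) = x^3 - 5x^2 + 6x vanishes at x = 0, 2, 3.
Second-derivative test with R''(x) = 3x^2 - 10x + 6: R''(0) = 6 > 0 ⇒ local minimum; R''(2) = -2 < 0 ⇒ local maximum; R''(3) = 3 > 0 ⇒ local minimum.
The local maximum is R(2) = 14/3.

14/3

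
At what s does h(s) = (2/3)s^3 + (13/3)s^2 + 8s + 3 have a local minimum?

-4/3

h'(s) = 2s^2 + (26/3)s + 8. Setting h'(s) = 0 gives s ∈ {-3, -4/3}.
Since h''(s) = 4s + 26/3, we get h''(-3) = -10/3 < 0 ⇒ local maximum; h''(-4/3) = 10/3 > 0 ⇒ local minimum.
The local minimum is h(-4/3) = -125/81.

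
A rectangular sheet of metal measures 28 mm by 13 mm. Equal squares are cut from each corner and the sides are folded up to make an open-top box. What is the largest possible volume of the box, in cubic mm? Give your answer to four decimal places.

With cut size x, the volume is V(x) = x(28 − 2x)(13 − 2x) for 0 < x < 6.5.
V'(x) = 12x^2 − 164x + 364. Setting V'(x) = 0 gives x ≈ 2.7884 (the root in (0, 6.5)).
V''(x) = 24x − 164 is negative there, so this is the maximum; V ≈ 464.1345.

464.1345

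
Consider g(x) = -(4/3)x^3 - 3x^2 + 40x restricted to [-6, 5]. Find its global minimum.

-368/3

g'(x) = -4x^2 - 6x + 40, which vanishes at x = -4 and x = 5/2.
Candidates: g(-6) = -60; g(-4) = -368/3; g(5/2) = 725/12; g(5) = -125/3.
Hence the absolute minimum is -368/3 at x = -4.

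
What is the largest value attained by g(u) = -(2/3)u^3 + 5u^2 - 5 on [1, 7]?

110/3

g'(u) = -2u^2 + 10u, whose only zero in [1, 7] is u = 5.
Candidates: g(1) = -2/3, g(5) = 110/3, g(7) = 34/3.
Hence the absolute maximum is 110/3 at u = 5.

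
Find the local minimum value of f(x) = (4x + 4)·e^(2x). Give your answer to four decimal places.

-0.0996

By the product rule, f'(x) = (8x + 12)·e^(2x). Since e^(2x) > 0, the only critical point is x = -3/2.
f''(-3/2) has the same sign as 8 > 0, so this is a local minimum.
f(-3/2) = (-2)·e^(-3) ≈ -0.0996.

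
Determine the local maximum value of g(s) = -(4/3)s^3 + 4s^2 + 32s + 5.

Critical points: g'(s) = -4s^2 + 8s + 32 vanishes at s = -2, 4.
g''(s) = -8s + 8. g''(-2) = 24 > 0 ⇒ local minimum; g''(4) = -24 < 0 ⇒ local maximum.
Thus g has its local maximum at s = 4, with value 335/3.

335/3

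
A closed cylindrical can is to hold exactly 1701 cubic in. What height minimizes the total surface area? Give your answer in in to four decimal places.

12.9381

With radius r and height h, πr²h = 1701 so h = 1701/(πr²), and S(r) = 2πr² + 2πrh = 2πr² + 2·1701/r.
S'(r) = 4πr − 2·1701/r² = 0 ⇒ r³ = 1701/(2π), so r ≈ 6.4691 and h = 2r ≈ 12.9381.
S''(r) = 4π + 4·1701/r³ > 0, so this is the minimum; S ≈ 788.8312.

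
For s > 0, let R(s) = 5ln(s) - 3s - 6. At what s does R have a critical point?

R'(s) = 5/s − 3 = 0 gives s = 5/3.
R''(s) = -5/s², which is negative for s > 0, so this is a local maximum.
R(5/3) = 5·ln(5/3) - 5 - 6 ≈ -8.4459.

5/3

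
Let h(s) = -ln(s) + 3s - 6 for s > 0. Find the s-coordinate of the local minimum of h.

1/3

h'(s) = -1/s + 3 = 0 gives s = 1/3.
h''(s) = 1/s², which is positive for s > 0, so this is a local minimum.
h(1/3) = -1·ln(1/3) + 1 - 6 ≈ -3.9014.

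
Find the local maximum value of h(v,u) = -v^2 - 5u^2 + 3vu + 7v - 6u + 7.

∂h/∂v = -2v + 3u + 7 = 0 and ∂h/∂u = 3v - 10u - 6 = 0, so (v, u) = (52/11, 9/11).
The Hessian has h_{vv} = -2, h_{uu} = -10, h_{vu} = 3, giving D = 11 > 0 with h_{vv} < 0, so the point is a local maximum.
h(52/11, 9/11) = 232/11.

232/11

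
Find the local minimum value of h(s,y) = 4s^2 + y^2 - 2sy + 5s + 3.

∂h/∂s = 8s - 2y + 5 = 0 and ∂h/∂y = -2s + 2y = 0, so (s, y) = (-5/6, -5/6).
The Hessian has h_{ss} = 8, h_{yy} = 2, h_{sy} = -2, giving D = 12 > 0 with h_{ss} > 0, so the point is a local minimum.
h(-5/6, -5/6) = 11/12.

11/12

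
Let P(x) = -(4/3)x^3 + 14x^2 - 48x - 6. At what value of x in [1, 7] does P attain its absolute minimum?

Differentiating, P'(x) = -4x^2 + 28x - 48; which vanishes at x = 3 and x = 4.
Compare values at every candidate in [1, 7]: P(1) = -124/3,  P(3) = -60,  P(4) = -178/3,  P(7) = -340/3.
The minimum over the interval is -340/3, attained at x = 7.

7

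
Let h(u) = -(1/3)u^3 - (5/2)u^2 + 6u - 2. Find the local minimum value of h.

-56

h'(u) = -u^2 - 5u + 6 = 0 at u = -6, 1.
Second-derivative test with h''(u) = -2u - 5: h''(-6) = 7 > 0 ⇒ local minimum; h''(1) = -7 < 0 ⇒ local maximum.
Thus h has its local minimum at u = -6, with value -56.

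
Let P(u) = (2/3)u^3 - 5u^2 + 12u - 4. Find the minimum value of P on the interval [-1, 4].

-65/3

Differentiating, P'(u) = 2u^2 - 10u + 12; which vanishes at u = 2 and u = 3.
Compare values at every candidate in [-1, 4]: P(-1) = -65/3, P(2) = 16/3, P(3) = 5, P(4) = 20/3.
The minimum over the interval is -65/3, attained at u = -1.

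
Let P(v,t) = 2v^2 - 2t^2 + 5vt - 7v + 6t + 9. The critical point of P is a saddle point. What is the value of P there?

553/41

∂P/∂v = 4v + 5t - 7 = 0 and ∂P/∂t = 5v - 4t + 6 = 0, so (v, t) = (-2/41, 59/41).
The Hessian has P_{vv} = 4, P_{tt} = -4, P_{vt} = 5, giving D = -41 < 0, so the point is a saddle point.
P(-2/41, 59/41) = 553/41.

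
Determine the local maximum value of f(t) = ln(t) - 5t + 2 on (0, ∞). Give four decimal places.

-0.6094

f'(t) = 1/t − 5 = 0 gives t = 1/5.
f''(t) = -1/t², which is negative for t > 0, so this is a local maximum.
f(1/5) = 1·ln(1/5) - 1 + 2 ≈ -0.6094.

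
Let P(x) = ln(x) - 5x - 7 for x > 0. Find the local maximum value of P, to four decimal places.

-9.6094

P'(x) = 1/x − 5 = 0 gives x = 1/5.
P''(x) = -1/x², which is negative for x > 0, so this is a local maximum.
P(1/5) = 1·ln(1/5) - 1 - 7 ≈ -9.6094.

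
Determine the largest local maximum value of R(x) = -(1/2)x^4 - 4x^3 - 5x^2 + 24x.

29/2

R'(x) = -2x^3 - 12x^2 - 10x + 24. Setting R'(x) = 0 gives x ∈ {-4, -3, 1}.
Second-derivative test with R''(x) = -6x^2 - 24x - 10: R''(-4) = -10 < 0 ⇒ local maximum; R''(-3) = 8 > 0 ⇒ local minimum; R''(1) = -40 < 0 ⇒ local maximum.
Thus R has its largest local maximum at x = 1, with value 29/2.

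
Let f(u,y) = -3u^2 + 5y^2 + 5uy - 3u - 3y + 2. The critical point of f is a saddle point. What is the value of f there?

143/85

∂f/∂u = -6u + 5y - 3 = 0 and ∂f/∂y = 5u + 10y - 3 = 0, so (u, y) = (-3/17, 33/85).
The Hessian has f_{uu} = -6, f_{yy} = 10, f_{uy} = 5, giving D = -85 < 0, so the point is a saddle point.
f(-3/17, 33/85) = 143/85.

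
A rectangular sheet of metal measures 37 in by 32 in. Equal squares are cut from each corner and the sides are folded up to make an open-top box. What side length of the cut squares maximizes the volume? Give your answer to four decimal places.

5.7049

With cut size x, the volume is V(x) = x(37 − 2x)(32 − 2x) for 0 < x < 16.
V'(x) = 12x^2 − 276x + 1184. Setting V'(x) = 0 gives x ≈ 5.7049 (the root in (0, 16)).
V''(x) = 24x − 276 is negative there, so this is the maximum; V ≈ 3005.9537.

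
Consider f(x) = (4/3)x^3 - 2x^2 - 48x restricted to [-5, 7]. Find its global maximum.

90

Differentiating, f'(x) = 4x^2 - 4x - 48; which vanishes at x = -3 and x = 4.
Candidates: f(-5) = 70/3,  f(-3) = 90,  f(4) = -416/3,  f(7) = 70/3.
So the maximum is f(-3) = 90.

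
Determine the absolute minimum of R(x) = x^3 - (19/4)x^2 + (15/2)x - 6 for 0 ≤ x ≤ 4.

-6

Differentiating, R'(x) = 3x^2 - (19/2)x + 15/2; which vanishes at x = 3/2 and x = 5/3.
Compare values at every candidate in [0, 4]: R(0) = -6; R(3/2) = -33/16; R(5/3) = -223/108; R(4) = 12.
So the minimum is R(0) = -6.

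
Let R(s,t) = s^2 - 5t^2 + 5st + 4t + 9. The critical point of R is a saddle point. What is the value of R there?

∂R/∂s = 2s + 5t = 0 and ∂R/∂t = 5s - 10t + 4 = 0, so (s, t) = (-4/9, 8/45).
The Hessian has R_{ss} = 2, R_{tt} = -10, R_{st} = 5, giving D = -45 < 0, so the point is a saddle point.
R(-4/9, 8/45) = 421/45.

421/45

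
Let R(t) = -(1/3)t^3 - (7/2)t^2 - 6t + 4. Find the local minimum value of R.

-14

R'(t) = -t^2 - 7t - 6. Setting R'(t) = 0 gives t ∈ {-6, -1}.
Second-derivative test with R''(t) = -2t - 7: R''(-6) = 5 > 0 ⇒ local minimum; R''(-1) = -5 < 0 ⇒ local maximum.
So the local minimum value is R(-6) = -14.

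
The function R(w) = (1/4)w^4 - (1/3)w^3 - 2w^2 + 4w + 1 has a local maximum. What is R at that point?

R'(w) = w^3 - w^2 - 4w + 4. Setting R'(w) = 0 gives w ∈ {-2, 1, 2}.
Second-derivative test with R''(w) = 3w^2 - 2w - 4: R''(-2) = 12 > 0 ⇒ local minimum; R''(1) = -3 < 0 ⇒ local maximum; R''(2) = 4 > 0 ⇒ local minimum.
So the local maximum value is R(1) = 35/12.

35/12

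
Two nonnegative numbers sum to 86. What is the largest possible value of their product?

With x + y = 86, the product is P(x) = x(86 − x).
P'(x) = 86 − 2x = 0 gives x = 43; P'' = −2 < 0, so this is the maximum.
P = 43·43 = 1849.

1849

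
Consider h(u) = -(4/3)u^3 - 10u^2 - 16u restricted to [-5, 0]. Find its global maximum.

22/3

The derivative is -4u^2 - 20u - 16, which vanishes at u = -4 and u = -1.
Evaluating at the critical points and endpoints: h(-5) = -10/3,  h(-4) = -32/3,  h(-1) = 22/3,  h(0) = 0.
So the maximum is h(-1) = 22/3.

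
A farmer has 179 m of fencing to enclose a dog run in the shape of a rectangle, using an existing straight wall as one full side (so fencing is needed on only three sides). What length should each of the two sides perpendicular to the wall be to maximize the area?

Let the sides perpendicular to the wall have length x and the parallel side y, so 2x + y = 179 and the area is A = xy = x(179 − 2x).
A'(x) = 179 − 4x = 0 gives x = 179/4, and A''(x) = −4 < 0 confirms a maximum.
Then y = 179 − 2·179/4 = 179/2 and A = 32041/8.

179/4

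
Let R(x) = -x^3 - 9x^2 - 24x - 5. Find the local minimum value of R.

11

R'(x) = -3x^2 - 18x - 24 = 0 at x = -4, -2.
Since R''(x) = -6x - 18, we get R''(-4) = 6 > 0 ⇒ local minimum; R''(-2) = -6 < 0 ⇒ local maximum.
The local minimum is R(-4) = 11.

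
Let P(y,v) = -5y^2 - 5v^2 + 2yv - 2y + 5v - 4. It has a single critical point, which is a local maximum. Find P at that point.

-259/96

∂P/∂y = -10y + 2v - 2 = 0 and ∂P/∂v = 2y - 10v + 5 = 0, so (y, v) = (-5/48, 23/48).
The Hessian has P_{yy} = -10, P_{vv} = -10, P_{yv} = 2, giving D = 96 > 0 with P_{yy} < 0, so the point is a local maximum.
P(-5/48, 23/48) = -259/96.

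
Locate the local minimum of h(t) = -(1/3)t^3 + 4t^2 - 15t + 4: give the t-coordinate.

3

Critical points: h'(t) = -t^2 + 8t - 15 vanishes at t = 3, 5.
h''(t) = -2t + 8. h''(3) = 2 > 0 ⇒ local minimum; h''(5) = -2 < 0 ⇒ local maximum.
Thus h has its local minimum at t = 3, with value -14.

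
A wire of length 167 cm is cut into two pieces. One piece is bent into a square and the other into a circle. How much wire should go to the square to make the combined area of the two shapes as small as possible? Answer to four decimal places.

Let x be the length used for the square. Square side x/4; circle radius (167−x)/(2π).
A(x) = (x/4)² + π·((167−x)/(2π))² = x²/16 + (167−x)²/(4π) for 0 ≤ x ≤ 167. A'(x) = x/8 − (167−x)/(2π) = 0 gives x = 4·167/(π+4) ≈ 93.5366.
A'' = 1/8 + 1/(2π) > 0, so this gives the minimum combined area; x ≈ 93.5366 cm to the square.

93.5366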